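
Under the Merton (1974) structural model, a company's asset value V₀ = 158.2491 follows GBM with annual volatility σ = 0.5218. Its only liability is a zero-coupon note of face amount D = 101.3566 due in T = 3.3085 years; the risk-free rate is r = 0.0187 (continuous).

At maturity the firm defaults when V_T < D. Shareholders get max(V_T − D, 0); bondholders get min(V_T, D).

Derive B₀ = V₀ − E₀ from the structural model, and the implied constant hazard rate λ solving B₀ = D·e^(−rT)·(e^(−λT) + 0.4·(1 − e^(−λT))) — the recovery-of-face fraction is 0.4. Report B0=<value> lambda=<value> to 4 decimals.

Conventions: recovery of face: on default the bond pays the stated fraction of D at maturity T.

B0=74.6767 lambda=0.1351

With assets at 158.2491 and a single debt payment of 101.3566 at 3.3085 years:
d₁ = [ln(V₀/D) + (r + σ²/2)T] / (σ√T)
   = [ln(158.2491/101.3566) + (0.0187 + 0.5·0.5218²)·3.3085] / (0.5218·√3.3085)
   = [0.445525 + 0.512280] / 0.949117 = 1.009155
d₂ = d₁ − σ√T = 1.009155 − 0.949117 = 0.060038
N(d₁) = 0.843550,  N(d₂) = 0.523937,  e^(−rT) = 0.940006
E₀ = V₀·N(d₁) − D·e^(−rT)·N(d₂)
   = 158.2491·0.843550 − 101.3566·0.940006·0.523937 = 83.572439
B₀ = V₀ − E₀ = 158.2491 − 83.572439 = 74.676661
e^(−λT) = (B₀·e^(rT)/D − 0.4)/(1 − 0.4) = (74.6767·1.063823/101.3566 − 0.4)/0.6 = 0.63965815
λ = −ln(0.63965815)/3.3085 = 0.135053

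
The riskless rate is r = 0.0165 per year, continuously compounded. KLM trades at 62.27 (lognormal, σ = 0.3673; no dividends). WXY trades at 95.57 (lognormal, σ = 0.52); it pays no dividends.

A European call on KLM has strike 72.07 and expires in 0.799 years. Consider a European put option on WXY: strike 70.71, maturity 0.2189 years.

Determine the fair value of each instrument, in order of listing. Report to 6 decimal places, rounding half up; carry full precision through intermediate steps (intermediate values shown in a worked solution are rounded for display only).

price(KLM call K=72.07) = 4.965125
price(WXY put K=70.71) = 0.998192

[KLM call K=72.07]
σ√T = 0.3673·√0.799 = 0.328318
d₁ = (ln(S/K) + (r+σ²/2)T) / (σ√T) = (ln(62.27/72.07) + (0.0165+0.3673²/2)·0.799) / 0.328318 = (-0.146158 + 0.067080) / 0.328318 = -0.240859
d₂ = d₁ − σ√T = -0.240859 − 0.328318 = -0.569177
e^{−rT} = 0.986903
N(d₁) = 0.404832,  N(d₂) = 0.284618
price = S·N(d₁) − K·e^{−rT}·N(d₂) = 25.208897 − 20.243772 = 4.965125
[WXY put K=70.71]
σ√T = 0.52·√0.2189 = 0.243291
d₁ = (ln(S/K) + (r+σ²/2)T) / (σ√T) = (ln(95.57/70.71) + (0.0165+0.52²/2)·0.2189) / 0.243291 = (0.301272 + 0.033207) / 0.243291 = 1.374810
d₂ = d₁ − σ√T = 1.374810 − 0.243291 = 1.131519
e^{−rT} = 0.996395
N(−d₁) = 0.084595,  N(−d₂) = 0.128918
price = K·e^{−rT}·N(−d₂) − S·N(−d₁) = 9.082950 − 8.084758 = 0.998192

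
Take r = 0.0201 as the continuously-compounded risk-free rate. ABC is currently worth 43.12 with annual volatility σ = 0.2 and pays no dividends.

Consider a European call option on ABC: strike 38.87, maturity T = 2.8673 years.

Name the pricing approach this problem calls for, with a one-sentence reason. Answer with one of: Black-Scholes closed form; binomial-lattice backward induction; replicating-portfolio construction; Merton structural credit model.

framework: Black-Scholes closed form

Key observation: a European-exercise option on ABC struck at 38.87 — a GBM underlying with constant parameters — admits an analytic price: the data contain no early exercise, no discrete tree, no debt structure.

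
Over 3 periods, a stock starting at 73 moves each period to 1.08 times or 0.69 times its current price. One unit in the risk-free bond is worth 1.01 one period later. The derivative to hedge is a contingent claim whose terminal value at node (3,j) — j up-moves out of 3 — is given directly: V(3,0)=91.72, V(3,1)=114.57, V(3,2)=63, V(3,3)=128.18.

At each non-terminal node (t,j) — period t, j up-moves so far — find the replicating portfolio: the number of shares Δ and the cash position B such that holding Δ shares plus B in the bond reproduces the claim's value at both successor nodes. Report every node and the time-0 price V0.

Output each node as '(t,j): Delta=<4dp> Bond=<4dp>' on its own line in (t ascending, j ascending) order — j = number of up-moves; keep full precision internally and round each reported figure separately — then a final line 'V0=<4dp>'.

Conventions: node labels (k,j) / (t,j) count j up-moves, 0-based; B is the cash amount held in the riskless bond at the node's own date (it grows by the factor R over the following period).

The replicating-portfolio and risk-neutral prices coincide; use p* = (1.01−0.69)/(1.08−0.69) = 0.8205 for the latter.
Expiry values: V(3,0)=91.7200, V(3,1)=114.5700, V(3,2)=63.0000, V(3,3)=128.1800
  t=2,j=0: stock 34.7553 → up 37.5357 (V=114.5700), down 23.9812 (V=91.7200). Price 109.3750; hedge Δ=1.6858, bond B=50.7852.
  t=2,j=1: stock 54.3996 → up 58.7516 (V=63.0000), down 37.5357 (V=114.5700). Price 71.5407; hedge Δ=-2.4307, bond B=203.7715.
  t=2,j=2: stock 85.1472 → up 91.9590 (V=128.1800), down 58.7516 (V=63.0000). Price 115.3277; hedge Δ=1.9628, bond B=-51.8005.
  t=1,j=0: stock 50.3700 → up 54.3996 (V=71.5407), down 34.7553 (V=109.3750). Price 77.5559; hedge Δ=-1.9260, bond B=174.5668.
  t=1,j=1: stock 78.8400 → up 85.1472 (V=115.3277), down 54.3996 (V=71.5407). Price 106.4045; hedge Δ=1.4241, bond B=-5.8699.
  t=0,j=0: stock 73.0000 → up 78.8400 (V=106.4045), down 50.3700 (V=77.5559). Price 100.2243; hedge Δ=1.0133, bond B=26.2537.
As a check, the time-0 holding Δ(0,0)·S0 + B(0,0) comes to 100.2243 — exactly V0.

(0,0): Delta=1.0133 Bond=26.2537
(1,0): Delta=-1.9260 Bond=174.5668
(1,1): Delta=1.4241 Bond=-5.8699
(2,0): Delta=1.6858 Bond=50.7852
(2,1): Delta=-2.4307 Bond=203.7715
(2,2): Delta=1.9628 Bond=-51.8005
V0=100.2243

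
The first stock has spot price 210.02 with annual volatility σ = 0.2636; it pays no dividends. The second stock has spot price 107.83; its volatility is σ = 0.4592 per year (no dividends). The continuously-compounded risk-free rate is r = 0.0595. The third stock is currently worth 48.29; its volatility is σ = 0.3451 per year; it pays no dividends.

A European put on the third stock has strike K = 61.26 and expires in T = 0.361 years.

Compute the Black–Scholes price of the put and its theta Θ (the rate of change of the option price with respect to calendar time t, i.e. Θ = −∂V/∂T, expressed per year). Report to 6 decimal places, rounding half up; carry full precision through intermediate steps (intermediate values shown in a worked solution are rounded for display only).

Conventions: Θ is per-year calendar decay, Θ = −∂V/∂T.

σ√T = 0.3451·√0.361 = 0.207347
d₁ = (ln(S/K) + (r+σ²/2)T) / (σ√T) = (ln(48.29/61.26) + (0.0595+0.3451²/2)·0.361) / 0.207347 = (-0.237903 + 0.042976) / 0.207347 = -0.940097
d₂ = d₁ − σ√T = -0.940097 − 0.207347 = -1.147444
e^{−rT} = 0.978750
N(−d₁) = 0.826416,  N(−d₂) = 0.874401
Put price V = K·e^{−rT}·N(−d₂) − S·N(−d₁) = 52.427506 − 39.907632 = 12.519874
φ(d₁) = (1/√(2π))·e^{−d₁²/2} = 0.256448
Θ = −S·φ(d₁)·σ/(2√T) + r·K·e^{−rT}·N(−d₂) = −3.556459 + 3.119437 = -0.437022

price = 12.519874
Θ = -0.437022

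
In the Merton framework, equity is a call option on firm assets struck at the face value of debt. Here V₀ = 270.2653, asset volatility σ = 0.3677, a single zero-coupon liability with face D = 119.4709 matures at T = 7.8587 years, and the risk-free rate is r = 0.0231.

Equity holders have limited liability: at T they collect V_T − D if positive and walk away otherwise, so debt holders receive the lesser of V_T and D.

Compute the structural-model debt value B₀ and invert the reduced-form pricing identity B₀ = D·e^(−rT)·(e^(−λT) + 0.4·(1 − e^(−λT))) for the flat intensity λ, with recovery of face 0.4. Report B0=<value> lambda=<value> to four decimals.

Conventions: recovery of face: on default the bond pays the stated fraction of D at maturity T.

B0=85.8580 lambda=0.0333

Equity is a call on the firm's assets struck at D = 119.4709:
d₁ = [ln(V₀/D) + (r + σ²/2)T] / (σ√T)
   = [ln(270.2653/119.4709) + (0.0231 + 0.5·0.3677²)·7.8587] / (0.3677·√7.8587)
   = [0.816331 + 0.712797] / 1.030787 = 1.483457
d₂ = d₁ − σ√T = 1.483457 − 1.030787 = 0.452670
N(d₁) = 0.931023,  N(d₂) = 0.674607,  e^(−rT) = 0.833988
E₀ = V₀·N(d₁) − D·e^(−rT)·N(d₂)
   = 270.2653·0.931023 − 119.4709·0.833988·0.674607 = 184.407327
B₀ = V₀ − E₀ = 270.2653 − 184.407327 = 85.857973
e^(−λT) = (B₀·e^(rT)/D − 0.4)/(1 − 0.4) = (85.8580·1.199058/119.4709 − 0.4)/0.6 = 0.76950863
λ = −ln(0.76950863)/7.8587 = 0.033339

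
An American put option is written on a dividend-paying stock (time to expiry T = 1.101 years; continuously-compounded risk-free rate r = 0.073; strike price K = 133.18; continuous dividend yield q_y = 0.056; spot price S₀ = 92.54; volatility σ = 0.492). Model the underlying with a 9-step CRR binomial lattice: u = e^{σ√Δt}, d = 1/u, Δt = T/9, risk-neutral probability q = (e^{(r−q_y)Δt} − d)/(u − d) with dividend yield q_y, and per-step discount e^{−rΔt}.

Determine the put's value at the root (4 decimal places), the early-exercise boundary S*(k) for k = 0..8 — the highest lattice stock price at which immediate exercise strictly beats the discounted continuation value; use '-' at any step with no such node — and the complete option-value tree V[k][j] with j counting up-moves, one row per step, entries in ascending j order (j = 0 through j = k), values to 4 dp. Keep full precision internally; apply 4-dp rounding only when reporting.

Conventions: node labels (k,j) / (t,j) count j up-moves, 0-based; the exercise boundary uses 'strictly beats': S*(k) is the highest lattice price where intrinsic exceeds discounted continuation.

Δt=0.12233, u=1.18778, d=0.84191, q=0.46310, disc=e^(-rΔt)=0.99111
k=9 terminal: V=max(K-S,0) → 113.5139 105.4348 94.0368 77.9563 55.2697 23.2632 0.0000 0.0000 0.0000 0.0000
k=8: j=0 S=23.3589 intr=109.8211 cont=108.7965 V=109.8211[EX]; j=1 S=32.9550 intr=100.2250 cont=99.2659 V=100.2250[EX]; j=2 S=46.4934 intr=86.6866 cont=85.8200 V=86.6866[EX]; j=3 S=65.5934 intr=67.5866 cont=66.8504 V=67.5866[EX]; j=4 S=92.5400 intr=40.6400 cont=40.0877 V=40.6400[EX]; j=5 S=130.5566 intr=2.6234 cont=12.3789 V=12.3789[hold]; j=6 S=184.1908 intr=0.0000 cont=0.0000 V=0.0000[hold]; j=7 S=259.8587 intr=0.0000 cont=0.0000 V=0.0000[hold]; j=8 S=366.6118 intr=0.0000 cont=0.0000 V=0.0000[hold]  S*(8)=92.5400
k=7: j=0 S=27.7452 intr=105.4348 cont=104.4402 V=105.4348[EX]; j=1 S=39.1432 intr=94.0368 cont=93.1200 V=94.0368[EX]; j=2 S=55.2237 intr=77.9563 cont=77.1493 V=77.9563[EX]; j=3 S=77.9103 intr=55.2697 cont=54.6176 V=55.2697[EX]; j=4 S=109.9168 intr=23.2632 cont=27.3072 V=27.3072[hold]; j=5 S=155.0720 intr=0.0000 cont=6.5871 V=6.5871[hold]; j=6 S=218.7775 intr=0.0000 cont=0.0000 V=0.0000[hold]; j=7 S=308.6539 intr=0.0000 cont=0.0000 V=0.0000[hold]  S*(7)=77.9103
k=6: j=0 S=32.9550 intr=100.2250 cont=99.2659 V=100.2250[EX]; j=1 S=46.4934 intr=86.6866 cont=85.8200 V=86.6866[EX]; j=2 S=65.5934 intr=67.5866 cont=66.8504 V=67.5866[EX]; j=3 S=92.5400 intr=40.6400 cont=41.9439 V=41.9439[hold]; j=4 S=130.5566 intr=2.6234 cont=17.5541 V=17.5541[hold]; j=5 S=184.1908 intr=0.0000 cont=3.5051 V=3.5051[hold]; j=6 S=259.8587 intr=0.0000 cont=0.0000 V=0.0000[hold]  S*(6)=65.5934
k=5: j=0 S=39.1432 intr=94.0368 cont=93.1200 V=94.0368[EX]; j=1 S=55.2237 intr=77.9563 cont=77.1493 V=77.9563[EX]; j=2 S=77.9103 intr=55.2697 cont=55.2160 V=55.2697[EX]; j=3 S=109.9168 intr=23.2632 cont=30.3764 V=30.3764[hold]; j=4 S=155.0720 intr=0.0000 cont=10.9498 V=10.9498[hold]; j=5 S=218.7775 intr=0.0000 cont=1.8652 V=1.8652[hold]  S*(5)=77.9103
k=4: j=0 S=46.4934 intr=86.6866 cont=85.8200 V=86.6866[EX]; j=1 S=65.5934 intr=67.5866 cont=66.8504 V=67.5866[EX]; j=2 S=92.5400 intr=40.6400 cont=43.3526 V=43.3526[hold]; j=3 S=130.5566 intr=2.6234 cont=21.1898 V=21.1898[hold]; j=4 S=184.1908 intr=0.0000 cont=6.6827 V=6.6827[hold]  S*(4)=65.5934
k=3: j=0 S=55.2237 intr=77.9563 cont=77.1493 V=77.9563[EX]; j=1 S=77.9103 intr=55.2697 cont=55.8626 V=55.8626[hold]; j=2 S=109.9168 intr=23.2632 cont=32.7947 V=32.7947[hold]; j=3 S=155.0720 intr=0.0000 cont=14.3428 V=14.3428[hold]  S*(3)=55.2237
k=2: j=0 S=65.5934 intr=67.5866 cont=67.1225 V=67.5866[EX]; j=1 S=92.5400 intr=40.6400 cont=44.7781 V=44.7781[hold]; j=2 S=130.5566 intr=2.6234 cont=24.0340 V=24.0340[hold]  S*(2)=65.5934
k=1: j=0 S=77.9103 intr=55.2697 cont=56.5169 V=56.5169[hold]; j=1 S=109.9168 intr=23.2632 cont=34.8587 V=34.8587[hold]  S*(1)=-
k=0: j=0 S=92.5400 intr=40.6400 cont=46.0736 V=46.0736[hold]  S*(0)=-

price = 46.0736
boundary = - - 65.5934 55.2237 65.5934 77.9103 65.5934 77.9103 92.5400
tree:
46.0736
56.5169 34.8587
67.5866 44.7781 24.0340
77.9563 55.8626 32.7947 14.3428
86.6866 67.5866 43.3526 21.1898 6.6827
94.0368 77.9563 55.2697 30.3764 10.9498 1.8652
100.2250 86.6866 67.5866 41.9439 17.5541 3.5051 0.0000
105.4348 94.0368 77.9563 55.2697 27.3072 6.5871 0.0000 0.0000
109.8211 100.2250 86.6866 67.5866 40.6400 12.3789 0.0000 0.0000 0.0000
113.5139 105.4348 94.0368 77.9563 55.2697 23.2632 0.0000 0.0000 0.0000 0.0000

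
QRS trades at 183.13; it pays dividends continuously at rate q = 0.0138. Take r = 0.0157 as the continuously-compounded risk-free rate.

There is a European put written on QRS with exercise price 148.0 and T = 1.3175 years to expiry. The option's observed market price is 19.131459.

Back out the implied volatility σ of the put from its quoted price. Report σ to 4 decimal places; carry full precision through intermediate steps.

sigma = 0.4607

At σ = 0.4607 the Black–Scholes value reproduces the quote:
σ√T = 0.4607·√1.3175 = 0.528803
d₁ = (ln(S/K) + (r−q+σ²/2)T) / (σ√T) = (ln(183.13/148.0) + (0.0157−0.0138+0.4607²/2)·1.3175) / 0.528803 = (0.212984 + 0.142319) / 0.528803 = 0.671902
d₂ = d₁ − σ√T = 0.671902 − 0.528803 = 0.143099
e^{−rT} = 0.979528
e^{−qT} = 0.981983
N(−d₁) = 0.250823,  N(−d₂) = 0.443106
V = K·e^{−rT}·N(−d₂) − S·e^{−qT}·N(−d₁) = 64.237112 − 45.105653 = 19.131459 (the observed quote) — the price is monotone increasing in volatility, hence this σ is the only solution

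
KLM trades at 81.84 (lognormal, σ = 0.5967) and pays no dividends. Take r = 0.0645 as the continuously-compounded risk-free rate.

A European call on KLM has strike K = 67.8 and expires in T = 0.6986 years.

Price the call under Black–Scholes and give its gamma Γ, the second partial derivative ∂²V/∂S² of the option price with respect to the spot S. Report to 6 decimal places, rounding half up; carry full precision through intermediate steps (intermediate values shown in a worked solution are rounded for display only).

price = 24.464077
Γ = 0.007558

σ√T = 0.5967·√0.6986 = 0.498736
d₁ = (ln(S/K) + (r+σ²/2)T) / (σ√T) = (ln(81.84/67.8) + (0.0645+0.5967²/2)·0.6986) / 0.498736 = (0.188204 + 0.169428) / 0.498736 = 0.717078
d₂ = d₁ − σ√T = 0.717078 − 0.498736 = 0.218342
e^{−rT} = 0.955940
N(d₁) = 0.763337,  N(d₂) = 0.586419
Call price V = S·N(d₁) − K·e^{−rT}·N(d₂) = 62.471497 − 38.007419 = 24.464077
φ(d₁) = (1/√(2π))·e^{−d₁²/2} = 0.308498
Γ = φ(d₁) / (S·σ·√T) = 0.007558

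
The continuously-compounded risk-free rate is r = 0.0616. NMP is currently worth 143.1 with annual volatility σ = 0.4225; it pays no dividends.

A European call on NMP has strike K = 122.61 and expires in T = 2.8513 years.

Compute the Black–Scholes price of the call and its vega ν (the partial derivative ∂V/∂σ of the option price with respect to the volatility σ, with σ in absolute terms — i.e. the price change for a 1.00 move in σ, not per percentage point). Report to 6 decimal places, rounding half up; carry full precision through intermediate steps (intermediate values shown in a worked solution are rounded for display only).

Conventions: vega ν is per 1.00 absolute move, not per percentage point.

price = 57.810887
ν = 68.902321

σ√T = 0.4225·√2.8513 = 0.713425
d₁ = (ln(S/K) + (r+σ²/2)T) / (σ√T) = (ln(143.1/122.61) + (0.0616+0.4225²/2)·2.8513) / 0.713425 = (0.154535 + 0.430128) / 0.713425 = 0.819515
d₂ = d₁ − σ√T = 0.819515 − 0.713425 = 0.106091
e^{−rT} = 0.838920
N(d₁) = 0.793754,  N(d₂) = 0.542245
Call price V = S·N(d₁) − K·e^{−rT}·N(d₂) = 113.586170 − 55.775283 = 57.810887
φ(d₁) = (1/√(2π))·e^{−d₁²/2} = 0.285150
ν = S·φ(d₁)·√T = 68.902321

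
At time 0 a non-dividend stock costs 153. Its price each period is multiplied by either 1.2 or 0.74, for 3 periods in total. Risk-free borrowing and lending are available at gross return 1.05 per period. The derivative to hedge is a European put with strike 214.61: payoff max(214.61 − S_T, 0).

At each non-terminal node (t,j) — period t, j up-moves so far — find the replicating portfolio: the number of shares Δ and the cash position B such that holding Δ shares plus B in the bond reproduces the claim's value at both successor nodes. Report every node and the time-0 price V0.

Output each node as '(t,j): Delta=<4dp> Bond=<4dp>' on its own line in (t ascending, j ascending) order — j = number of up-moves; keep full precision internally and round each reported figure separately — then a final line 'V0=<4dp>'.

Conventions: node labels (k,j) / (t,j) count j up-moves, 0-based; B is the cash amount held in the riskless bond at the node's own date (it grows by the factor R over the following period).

(0,0): Delta=-0.7087 Bond=153.9747
(1,0): Delta=-1.0000 Bond=194.6576
(1,1): Delta=-0.6217 Bond=145.7133
(2,0): Delta=-1.0000 Bond=204.3905
(2,1): Delta=-1.0000 Bond=204.3905
(2,2): Delta=-0.5089 Bond=128.1322
V0=45.5479

Under the risk-neutral measure, an up-move has probability p* = (R−d)/(u−d) = 0.6739 and values discount at R = 1.05.
Payoffs at expiry: V(3,0)=152.6107, V(3,1)=114.0706, V(3,2)=51.5732, V(3,3)=0.0000
(2,0): S=83.7828. Δ = (V_up−V_dn)/(S_up−S_dn) = (114.0706−152.6107)/(100.5394−61.9993) = -1.0000. V = [p*·114.0706 + (1−p*)·152.6107]/1.05 = 120.6077. B = V − Δ·S = 204.3905.
(2,1): S=135.8640. Δ = (V_up−V_dn)/(S_up−S_dn) = (51.5732−114.0706)/(163.0368−100.5394) = -1.0000. V = [p*·51.5732 + (1−p*)·114.0706]/1.05 = 68.5265. B = V − Δ·S = 204.3905.
(2,2): S=220.3200. Δ = (V_up−V_dn)/(S_up−S_dn) = (0.0000−51.5732)/(264.3840−163.0368) = -0.5089. V = [p*·0.0000 + (1−p*)·51.5732]/1.05 = 16.0165. B = V − Δ·S = 128.1322.
(1,0): S=113.2200. Δ = (V_up−V_dn)/(S_up−S_dn) = (68.5265−120.6077)/(135.8640−83.7828) = -1.0000. V = [p*·68.5265 + (1−p*)·120.6077]/1.05 = 81.4376. B = V − Δ·S = 194.6576.
(1,1): S=183.6000. Δ = (V_up−V_dn)/(S_up−S_dn) = (16.0165−68.5265)/(220.3200−135.8640) = -0.6217. V = [p*·16.0165 + (1−p*)·68.5265]/1.05 = 31.5613. B = V − Δ·S = 145.7133.
(0,0): S=153.0000. Δ = (V_up−V_dn)/(S_up−S_dn) = (31.5613−81.4376)/(183.6000−113.2200) = -0.7087. V = [p*·31.5613 + (1−p*)·81.4376]/1.05 = 45.5479. B = V − Δ·S = 153.9747.
Sanity check at the root: Δ(0,0)·S0 + B(0,0) reproduces V0 = 45.5479.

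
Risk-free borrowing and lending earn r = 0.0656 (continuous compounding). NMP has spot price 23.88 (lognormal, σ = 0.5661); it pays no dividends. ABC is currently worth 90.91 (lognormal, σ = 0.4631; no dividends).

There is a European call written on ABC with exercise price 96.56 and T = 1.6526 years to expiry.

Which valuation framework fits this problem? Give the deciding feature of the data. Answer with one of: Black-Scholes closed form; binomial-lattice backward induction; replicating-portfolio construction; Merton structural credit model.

framework: Black-Scholes closed form

Key observation: with ABC following a GBM at constant σ and r, the European call struck at 96.56 prices in closed form — nothing here needs a stepwise model or a balance sheet.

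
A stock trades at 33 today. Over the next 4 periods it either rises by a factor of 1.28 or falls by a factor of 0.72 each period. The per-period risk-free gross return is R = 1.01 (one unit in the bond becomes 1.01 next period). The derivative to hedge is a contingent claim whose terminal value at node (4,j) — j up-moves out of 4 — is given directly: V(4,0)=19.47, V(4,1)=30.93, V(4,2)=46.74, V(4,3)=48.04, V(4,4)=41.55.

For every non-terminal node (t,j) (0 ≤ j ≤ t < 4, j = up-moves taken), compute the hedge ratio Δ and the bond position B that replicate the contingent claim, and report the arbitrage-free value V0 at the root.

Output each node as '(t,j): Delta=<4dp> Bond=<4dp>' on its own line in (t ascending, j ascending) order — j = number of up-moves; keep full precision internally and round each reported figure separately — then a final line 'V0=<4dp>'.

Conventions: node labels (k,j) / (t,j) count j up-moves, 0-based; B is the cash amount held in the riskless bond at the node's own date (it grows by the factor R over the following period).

(0,0): Delta=0.3465 Bond=28.5146
(1,0): Delta=0.8036 Bond=17.9383
(1,1): Delta=0.1071 Bond=38.9121
(2,0): Delta=1.4172 Bond=7.6209
(2,1): Delta=0.4823 Bond=27.8906
(2,2): Delta=-0.0894 Bond=49.9250
(3,0): Delta=1.6614 Bond=4.6888
(3,1): Delta=1.2893 Bond=10.4979
(3,2): Delta=0.0596 Bond=44.6223
(3,3): Delta=-0.1675 Bond=55.8260
V0=39.9487

No-arbitrage ⇒ martingale measure with p* = (R−d)/(u−d) = 0.5179.
Terminal payoffs: V(4,0)=19.4700, V(4,1)=30.9300, V(4,2)=46.7400, V(4,3)=48.0400, V(4,4)=41.5500
(3,0): S=12.3172. Δ = (V_up−V_dn)/(S_up−S_dn) = (30.9300−19.4700)/(15.7660−8.8684) = 1.6614. V = [p*·30.9300 + (1−p*)·19.4700]/1.01 = 25.1531. B = V − Δ·S = 4.6888.
(3,1): S=21.8972. Δ = (V_up−V_dn)/(S_up−S_dn) = (46.7400−30.9300)/(28.0284−15.7660) = 1.2893. V = [p*·46.7400 + (1−p*)·30.9300]/1.01 = 38.7300. B = V − Δ·S = 10.4979.
(3,2): S=38.9284. Δ = (V_up−V_dn)/(S_up−S_dn) = (48.0400−46.7400)/(49.8283−28.0284) = 0.0596. V = [p*·48.0400 + (1−p*)·46.7400]/1.01 = 46.9438. B = V − Δ·S = 44.6223.
(3,3): S=69.2060. Δ = (V_up−V_dn)/(S_up−S_dn) = (41.5500−48.0400)/(88.5837−49.8283) = -0.1675. V = [p*·41.5500 + (1−p*)·48.0400]/1.01 = 44.2367. B = V − Δ·S = 55.8260.
(2,0): S=17.1072. Δ = (V_up−V_dn)/(S_up−S_dn) = (38.7300−25.1531)/(21.8972−12.3172) = 1.4172. V = [p*·38.7300 + (1−p*)·25.1531]/1.01 = 31.8654. B = V − Δ·S = 7.6209.
(2,1): S=30.4128. Δ = (V_up−V_dn)/(S_up−S_dn) = (46.9438−38.7300)/(38.9284−21.8972) = 0.4823. V = [p*·46.9438 + (1−p*)·38.7300]/1.01 = 42.5580. B = V − Δ·S = 27.8906.
(2,2): S=54.0672. Δ = (V_up−V_dn)/(S_up−S_dn) = (44.2367−46.9438)/(69.2060−38.9284) = -0.0894. V = [p*·44.2367 + (1−p*)·46.9438]/1.01 = 45.0910. B = V − Δ·S = 49.9250.
(1,0): S=23.7600. Δ = (V_up−V_dn)/(S_up−S_dn) = (42.5580−31.8654)/(30.4128−17.1072) = 0.8036. V = [p*·42.5580 + (1−p*)·31.8654]/1.01 = 37.0323. B = V − Δ·S = 17.9383.
(1,1): S=42.2400. Δ = (V_up−V_dn)/(S_up−S_dn) = (45.0910−42.5580)/(54.0672−30.4128) = 0.1071. V = [p*·45.0910 + (1−p*)·42.5580]/1.01 = 43.4354. B = V − Δ·S = 38.9121.
(0,0): S=33.0000. Δ = (V_up−V_dn)/(S_up−S_dn) = (43.4354−37.0323)/(42.2400−23.7600) = 0.3465. V = [p*·43.4354 + (1−p*)·37.0323]/1.01 = 39.9487. B = V − Δ·S = 28.5146.
Verification: the root portfolio costs Δ(0,0)·S0 + B(0,0) = 39.9487, matching V0.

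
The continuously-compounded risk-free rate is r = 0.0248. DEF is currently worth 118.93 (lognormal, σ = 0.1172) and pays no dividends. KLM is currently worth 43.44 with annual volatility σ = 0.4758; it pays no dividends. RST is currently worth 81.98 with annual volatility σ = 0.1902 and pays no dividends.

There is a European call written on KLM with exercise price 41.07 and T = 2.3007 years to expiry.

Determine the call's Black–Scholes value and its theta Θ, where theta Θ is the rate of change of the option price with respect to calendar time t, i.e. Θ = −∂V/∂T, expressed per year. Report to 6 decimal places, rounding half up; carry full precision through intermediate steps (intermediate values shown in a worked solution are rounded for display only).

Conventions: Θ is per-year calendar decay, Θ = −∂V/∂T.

σ√T = 0.4758·√2.3007 = 0.721696
d₁ = (ln(S/K) + (r+σ²/2)T) / (σ√T) = (ln(43.44/41.07) + (0.0248+0.4758²/2)·2.3007) / 0.721696 = (0.056103 + 0.317480) / 0.721696 = 0.517646
d₂ = d₁ − σ√T = 0.517646 − 0.721696 = -0.204051
e^{−rT} = 0.944540
N(d₁) = 0.697647,  N(d₂) = 0.419157
Call price V = S·N(d₁) − K·e^{−rT}·N(d₂) = 30.305794 − 16.260042 = 14.045752
φ(d₁) = (1/√(2π))·e^{−d₁²/2} = 0.348918
Θ = −S·φ(d₁)·σ/(2√T) − r·K·e^{−rT}·N(d₂) = −2.377268 − 0.403249 = -2.780517

price = 14.045752
Θ = -2.780517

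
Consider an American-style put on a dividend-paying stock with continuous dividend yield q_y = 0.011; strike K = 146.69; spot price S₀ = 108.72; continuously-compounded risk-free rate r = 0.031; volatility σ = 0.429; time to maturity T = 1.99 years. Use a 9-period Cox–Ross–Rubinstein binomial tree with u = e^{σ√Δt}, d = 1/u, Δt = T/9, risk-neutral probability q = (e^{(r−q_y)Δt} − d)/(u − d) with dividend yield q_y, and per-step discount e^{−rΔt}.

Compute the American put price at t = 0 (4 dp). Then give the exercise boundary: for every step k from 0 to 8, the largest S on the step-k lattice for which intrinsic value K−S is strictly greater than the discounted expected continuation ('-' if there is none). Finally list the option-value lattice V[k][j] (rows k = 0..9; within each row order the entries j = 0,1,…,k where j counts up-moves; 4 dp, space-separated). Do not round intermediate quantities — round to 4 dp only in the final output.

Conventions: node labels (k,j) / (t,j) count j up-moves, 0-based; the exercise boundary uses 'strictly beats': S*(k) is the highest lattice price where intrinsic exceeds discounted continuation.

price = 49.4197
boundary = - - - 59.3586 72.6260 59.3586 72.6260 88.8589 108.7200
tree:
49.4197
61.4369 36.0872
74.3039 47.2890 23.5103
87.3314 60.1601 32.9251 12.8381
98.1751 74.0640 44.7790 19.5375 5.1858
107.0379 87.3314 58.8045 29.0259 8.7198 1.1255
114.2816 98.1751 74.0640 41.8161 14.4840 2.1011 0.0000
120.2020 107.0379 87.3314 57.8311 23.6892 3.9223 0.0000 0.0000
125.0409 114.2816 98.1751 74.0640 37.9700 7.3224 0.0000 0.0000 0.0000
128.9958 120.2020 107.0379 87.3314 57.8311 13.6697 0.0000 0.0000 0.0000 0.0000

Δt=0.22111, u=1.22351, d=0.81732, q=0.46065, disc=e^(-rΔt)=0.99317
k=9 terminal: V=max(K-S,0) → 128.9958 120.2020 107.0379 87.3314 57.8311 13.6697 0.0000 0.0000 0.0000 0.0000
k=8: j=0 S=21.6491 intr=125.0409 cont=124.0914 V=125.0409[EX]; j=1 S=32.4084 intr=114.2816 cont=113.3583 V=114.2816[EX]; j=2 S=48.5149 intr=98.1751 cont=97.2909 V=98.1751[EX]; j=3 S=72.6260 intr=74.0640 cont=73.2384 V=74.0640[EX]; j=4 S=108.7200 intr=37.9700 cont=37.2321 V=37.9700[EX]; j=5 S=162.7521 intr=0.0000 cont=7.3224 V=7.3224[hold]; j=6 S=243.6374 intr=0.0000 cont=0.0000 V=0.0000[hold]; j=7 S=364.7214 intr=0.0000 cont=0.0000 V=0.0000[hold]; j=8 S=545.9822 intr=0.0000 cont=0.0000 V=0.0000[hold]  S*(8)=108.7200
k=7: j=0 S=26.4880 intr=120.2020 cont=119.2643 V=120.2020[EX]; j=1 S=39.6521 intr=107.0379 cont=106.1322 V=107.0379[EX]; j=2 S=59.3586 intr=87.3314 cont=86.4736 V=87.3314[EX]; j=3 S=88.8589 intr=57.8311 cont=57.0449 V=57.8311[EX]; j=4 S=133.0203 intr=13.6697 cont=23.6892 V=23.6892[hold]; j=5 S=199.1294 intr=0.0000 cont=3.9223 V=3.9223[hold]; j=6 S=298.0936 intr=0.0000 cont=0.0000 V=0.0000[hold]; j=7 S=446.2414 intr=0.0000 cont=0.0000 V=0.0000[hold]  S*(7)=88.8589
k=6: j=0 S=32.4084 intr=114.2816 cont=113.3583 V=114.2816[EX]; j=1 S=48.5149 intr=98.1751 cont=97.2909 V=98.1751[EX]; j=2 S=72.6260 intr=74.0640 cont=73.2384 V=74.0640[EX]; j=3 S=108.7200 intr=37.9700 cont=41.8161 V=41.8161[hold]; j=4 S=162.7521 intr=0.0000 cont=14.4840 V=14.4840[hold]; j=5 S=243.6374 intr=0.0000 cont=2.1011 V=2.1011[hold]; j=6 S=364.7214 intr=0.0000 cont=0.0000 V=0.0000[hold]  S*(6)=72.6260
k=5: j=0 S=39.6521 intr=107.0379 cont=106.1322 V=107.0379[EX]; j=1 S=59.3586 intr=87.3314 cont=86.4736 V=87.3314[EX]; j=2 S=88.8589 intr=57.8311 cont=58.8045 V=58.8045[hold]; j=3 S=133.0203 intr=13.6697 cont=29.0259 V=29.0259[hold]; j=4 S=199.1294 intr=0.0000 cont=8.7198 V=8.7198[hold]; j=5 S=298.0936 intr=0.0000 cont=1.1255 V=1.1255[hold]  S*(5)=59.3586
k=4: j=0 S=48.5149 intr=98.1751 cont=97.2909 V=98.1751[EX]; j=1 S=72.6260 intr=74.0640 cont=73.6837 V=74.0640[EX]; j=2 S=108.7200 intr=37.9700 cont=44.7790 V=44.7790[hold]; j=3 S=162.7521 intr=0.0000 cont=19.5375 V=19.5375[hold]; j=4 S=243.6374 intr=0.0000 cont=5.1858 V=5.1858[hold]  S*(4)=72.6260
k=3: j=0 S=59.3586 intr=87.3314 cont=86.4736 V=87.3314[EX]; j=1 S=88.8589 intr=57.8311 cont=60.1601 V=60.1601[hold]; j=2 S=133.0203 intr=13.6697 cont=32.9251 V=32.9251[hold]; j=3 S=199.1294 intr=0.0000 cont=12.8381 V=12.8381[hold]  S*(3)=59.3586
k=2: j=0 S=72.6260 intr=74.0640 cont=74.3039 V=74.3039[hold]; j=1 S=108.7200 intr=37.9700 cont=47.2890 V=47.2890[hold]; j=2 S=162.7521 intr=0.0000 cont=23.5103 V=23.5103[hold]  S*(2)=-
k=1: j=0 S=88.8589 intr=57.8311 cont=61.4369 V=61.4369[hold]; j=1 S=133.0203 intr=13.6697 cont=36.0872 V=36.0872[hold]  S*(1)=-
k=0: j=0 S=108.7200 intr=37.9700 cont=49.4197 V=49.4197[hold]  S*(0)=-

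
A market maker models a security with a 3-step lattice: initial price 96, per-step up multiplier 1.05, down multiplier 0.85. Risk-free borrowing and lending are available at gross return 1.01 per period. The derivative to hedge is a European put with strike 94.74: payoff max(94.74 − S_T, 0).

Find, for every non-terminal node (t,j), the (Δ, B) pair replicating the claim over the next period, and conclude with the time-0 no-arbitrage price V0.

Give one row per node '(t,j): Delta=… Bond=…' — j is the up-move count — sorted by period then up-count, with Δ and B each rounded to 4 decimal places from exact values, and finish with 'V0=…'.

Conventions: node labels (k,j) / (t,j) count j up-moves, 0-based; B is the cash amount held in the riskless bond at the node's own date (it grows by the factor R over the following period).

(0,0): Delta=-0.4644 Bond=48.6787
(1,0): Delta=-1.0000 Bond=92.8732
(1,1): Delta=-0.3560 Bond=38.2386
(2,0): Delta=-1.0000 Bond=93.8020
(2,1): Delta=-1.0000 Bond=93.8020
(2,2): Delta=-0.2256 Bond=24.8257
V0=4.0996

No-arbitrage ⇒ martingale measure with p* = (R−d)/(u−d) = 0.8000.
Terminal payoffs: V(3,0)=35.7840, V(3,1)=21.9120, V(3,2)=4.7760, V(3,3)=0.0000
  t=2,j=0: stock 69.3600 → up 72.8280 (V=21.9120), down 58.9560 (V=35.7840). Price 24.4420; hedge Δ=-1.0000, bond B=93.8020.
  t=2,j=1: stock 85.6800 → up 89.9640 (V=4.7760), down 72.8280 (V=21.9120). Price 8.1220; hedge Δ=-1.0000, bond B=93.8020.
  t=2,j=2: stock 105.8400 → up 111.1320 (V=0.0000), down 89.9640 (V=4.7760). Price 0.9457; hedge Δ=-0.2256, bond B=24.8257.
  t=1,j=0: stock 81.6000 → up 85.6800 (V=8.1220), down 69.3600 (V=24.4420). Price 11.2732; hedge Δ=-1.0000, bond B=92.8732.
  t=1,j=1: stock 100.8000 → up 105.8400 (V=0.9457), down 85.6800 (V=8.1220). Price 2.3574; hedge Δ=-0.3560, bond B=38.2386.
  t=0,j=0: stock 96.0000 → up 100.8000 (V=2.3574), down 81.6000 (V=11.2732). Price 4.0996; hedge Δ=-0.4644, bond B=48.6787.
Verification: the root portfolio costs Δ(0,0)·S0 + B(0,0) = 4.0996, matching V0.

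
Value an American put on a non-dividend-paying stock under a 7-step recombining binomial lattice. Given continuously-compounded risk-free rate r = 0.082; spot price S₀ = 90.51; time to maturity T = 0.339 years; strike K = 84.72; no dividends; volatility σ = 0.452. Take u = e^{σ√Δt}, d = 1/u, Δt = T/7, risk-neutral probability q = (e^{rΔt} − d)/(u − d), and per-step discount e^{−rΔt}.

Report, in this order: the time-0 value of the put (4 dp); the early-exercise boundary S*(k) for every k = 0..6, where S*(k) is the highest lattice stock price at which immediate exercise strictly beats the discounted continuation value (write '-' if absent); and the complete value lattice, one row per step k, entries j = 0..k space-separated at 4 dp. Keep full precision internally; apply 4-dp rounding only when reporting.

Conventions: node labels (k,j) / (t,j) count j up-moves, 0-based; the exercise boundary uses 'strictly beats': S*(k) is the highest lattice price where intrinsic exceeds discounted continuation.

price = 5.8106
boundary = - - - - 60.7996 67.1583 74.1820
tree:
5.8106
8.7257 2.8848
12.7111 4.7318 1.0246
17.8408 7.5824 1.8631 0.1778
23.9204 11.7848 3.3582 0.3535 0.0000
29.6771 17.5617 5.9887 0.7029 0.0000 0.0000
34.8887 23.9204 10.5380 1.3978 0.0000 0.0000 0.0000
39.6068 29.6771 17.5617 2.7797 0.0000 0.0000 0.0000 0.0000

Δt=0.04843  u=1.10458  d=0.90532  q=0.49512  discount=0.99604
step 7 (expiry): payoffs max(K−S,0) = 39.6068 29.6771 17.5617 2.7797 0.0000 0.0000 0.0000 0.0000
step 6: (k=6,j=0): S=49.8313, K−S=34.8887, hold=34.5529 ⇒ V=34.8887 exercise | (k=6,j=1): S=60.7996, K−S=23.9204, hold=23.5846 ⇒ V=23.9204 exercise | (k=6,j=2): S=74.1820, K−S=10.5380, hold=10.2022 ⇒ V=10.5380 exercise | (k=6,j=3): S=90.5100, K−S=0.0000, hold=1.3978 ⇒ V=1.3978 continue | (k=6,j=4): S=110.4319, K−S=0.0000, hold=0.0000 ⇒ V=0.0000 continue | (k=6,j=5): S=134.7388, K−S=0.0000, hold=0.0000 ⇒ V=0.0000 continue | (k=6,j=6): S=164.3957, K−S=0.0000, hold=0.0000 ⇒ V=0.0000 continue  boundary S*=74.1820
step 5: (k=5,j=0): S=55.0429, K−S=29.6771, hold=29.3413 ⇒ V=29.6771 exercise | (k=5,j=1): S=67.1583, K−S=17.5617, hold=17.2259 ⇒ V=17.5617 exercise | (k=5,j=2): S=81.9403, K−S=2.7797, hold=5.9887 ⇒ V=5.9887 continue | (k=5,j=3): S=99.9760, K−S=0.0000, hold=0.7029 ⇒ V=0.7029 continue | (k=5,j=4): S=121.9814, K−S=0.0000, hold=0.0000 ⇒ V=0.0000 continue | (k=5,j=5): S=148.8304, K−S=0.0000, hold=0.0000 ⇒ V=0.0000 continue  boundary S*=67.1583
step 4: (k=4,j=0): S=60.7996, K−S=23.9204, hold=23.5846 ⇒ V=23.9204 exercise | (k=4,j=1): S=74.1820, K−S=10.5380, hold=11.7848 ⇒ V=11.7848 continue | (k=4,j=2): S=90.5100, K−S=0.0000, hold=3.3582 ⇒ V=3.3582 continue | (k=4,j=3): S=110.4319, K−S=0.0000, hold=0.3535 ⇒ V=0.3535 continue | (k=4,j=4): S=134.7388, K−S=0.0000, hold=0.0000 ⇒ V=0.0000 continue  boundary S*=60.7996
step 3: (k=3,j=0): S=67.1583, K−S=17.5617, hold=17.8408 ⇒ V=17.8408 continue | (k=3,j=1): S=81.9403, K−S=2.7797, hold=7.5824 ⇒ V=7.5824 continue | (k=3,j=2): S=99.9760, K−S=0.0000, hold=1.8631 ⇒ V=1.8631 continue | (k=3,j=3): S=121.9814, K−S=0.0000, hold=0.1778 ⇒ V=0.1778 continue  boundary S*=-
step 2: (k=2,j=0): S=74.1820, K−S=10.5380, hold=12.7111 ⇒ V=12.7111 continue | (k=2,j=1): S=90.5100, K−S=0.0000, hold=4.7318 ⇒ V=4.7318 continue | (k=2,j=2): S=110.4319, K−S=0.0000, hold=1.0246 ⇒ V=1.0246 continue  boundary S*=-
step 1: (k=1,j=0): S=81.9403, K−S=2.7797, hold=8.7257 ⇒ V=8.7257 continue | (k=1,j=1): S=99.9760, K−S=0.0000, hold=2.8848 ⇒ V=2.8848 continue  boundary S*=-
step 0: (k=0,j=0): S=90.5100, K−S=0.0000, hold=5.8106 ⇒ V=5.8106 continue  boundary S*=-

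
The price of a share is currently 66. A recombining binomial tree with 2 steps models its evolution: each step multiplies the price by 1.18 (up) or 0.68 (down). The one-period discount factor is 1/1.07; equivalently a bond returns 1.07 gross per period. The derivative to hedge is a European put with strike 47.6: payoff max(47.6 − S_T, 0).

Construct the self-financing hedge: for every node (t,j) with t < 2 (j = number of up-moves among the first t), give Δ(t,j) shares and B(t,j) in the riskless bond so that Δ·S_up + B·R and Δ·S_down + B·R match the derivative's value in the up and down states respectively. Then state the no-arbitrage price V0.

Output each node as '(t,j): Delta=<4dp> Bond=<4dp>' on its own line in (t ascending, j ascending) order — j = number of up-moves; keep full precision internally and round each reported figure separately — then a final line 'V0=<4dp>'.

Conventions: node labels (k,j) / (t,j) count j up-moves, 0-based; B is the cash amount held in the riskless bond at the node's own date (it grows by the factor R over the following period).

(0,0): Delta=-0.1064 Bond=7.7463
(1,0): Delta=-0.7612 Bond=37.6753
(1,1): Delta=0.0000 Bond=0.0000
V0=0.7221

Arbitrage-free pricing uses the up-move probability p* = (R−d)/(u−d) = 0.7800, discounting each step at R = 1.07.
Payoffs at expiry: V(2,0)=17.0816, V(2,1)=0.0000, V(2,2)=0.0000
(1,0): S=44.8800. Δ = (V_up−V_dn)/(S_up−S_dn) = (0.0000−17.0816)/(52.9584−30.5184) = -0.7612. V = [p*·0.0000 + (1−p*)·17.0816]/1.07 = 3.5121. B = V − Δ·S = 37.6753.
(1,1): S=77.8800. Δ = (V_up−V_dn)/(S_up−S_dn) = (0.0000−0.0000)/(91.8984−52.9584) = 0.0000. V = [p*·0.0000 + (1−p*)·0.0000]/1.07 = 0.0000. B = V − Δ·S = 0.0000.
(0,0): S=66.0000. Δ = (V_up−V_dn)/(S_up−S_dn) = (0.0000−3.5121)/(77.8800−44.8800) = -0.1064. V = [p*·0.0000 + (1−p*)·3.5121]/1.07 = 0.7221. B = V − Δ·S = 7.7463.
As a check, the time-0 holding Δ(0,0)·S0 + B(0,0) comes to 0.7221 — exactly V0.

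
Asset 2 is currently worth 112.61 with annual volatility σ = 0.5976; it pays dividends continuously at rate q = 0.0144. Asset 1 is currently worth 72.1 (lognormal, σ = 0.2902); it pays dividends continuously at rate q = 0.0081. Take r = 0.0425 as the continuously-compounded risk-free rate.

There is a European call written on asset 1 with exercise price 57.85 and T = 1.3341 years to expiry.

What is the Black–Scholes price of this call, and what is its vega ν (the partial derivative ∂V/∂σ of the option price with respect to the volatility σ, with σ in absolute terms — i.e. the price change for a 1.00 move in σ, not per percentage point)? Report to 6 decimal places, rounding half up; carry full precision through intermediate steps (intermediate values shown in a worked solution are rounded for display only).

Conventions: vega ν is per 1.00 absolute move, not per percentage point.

σ√T = 0.2902·√1.3341 = 0.335190
d₁ = (ln(S/K) + (r−q+σ²/2)T) / (σ√T) = (ln(72.1/57.85) + (0.0425−0.0081+0.2902²/2)·1.3341) / 0.335190 = (0.220201 + 0.102069) / 0.335190 = 0.961453
d₂ = d₁ − σ√T = 0.961453 − 0.335190 = 0.626263
e^{−rT} = 0.944878
e^{−qT} = 0.989252
N(d₁) = 0.831838,  N(d₂) = 0.734429
Call price V = S·e^{−qT}·N(d₁) − K·e^{−rT}·N(d₂) = 59.330891 − 40.144759 = 19.186132
φ(d₁) = (1/√(2π))·e^{−d₁²/2} = 0.251293
ν = S·e^{−qT}·φ(d₁)·√T = 20.702232

price = 19.186132
ν = 20.702232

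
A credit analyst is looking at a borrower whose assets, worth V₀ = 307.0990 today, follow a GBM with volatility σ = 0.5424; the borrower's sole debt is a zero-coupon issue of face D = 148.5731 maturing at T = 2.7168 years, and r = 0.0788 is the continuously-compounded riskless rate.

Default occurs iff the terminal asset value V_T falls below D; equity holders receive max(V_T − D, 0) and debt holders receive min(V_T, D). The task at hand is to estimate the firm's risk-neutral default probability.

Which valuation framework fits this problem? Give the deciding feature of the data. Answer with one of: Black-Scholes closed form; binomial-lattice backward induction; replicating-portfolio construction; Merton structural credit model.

framework: Merton structural credit model

Key observation: with the firm-asset dynamics (V₀ = 307.0990) and a single zero-coupon liability of face 148.5731 given, debt value, spread, and default probability all derive from the option view of the balance sheet.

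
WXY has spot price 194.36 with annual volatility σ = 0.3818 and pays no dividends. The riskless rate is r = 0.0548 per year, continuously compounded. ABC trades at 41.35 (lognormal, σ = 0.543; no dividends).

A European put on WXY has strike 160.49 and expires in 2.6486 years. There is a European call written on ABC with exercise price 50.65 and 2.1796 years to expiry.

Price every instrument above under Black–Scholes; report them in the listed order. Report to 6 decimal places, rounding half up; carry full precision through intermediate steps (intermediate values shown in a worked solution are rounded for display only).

[WXY put K=160.49]
σ√T = 0.3818·√2.6486 = 0.621361
d₁ = (ln(S/K) + (r+σ²/2)T) / (σ√T) = (ln(194.36/160.49) + (0.0548+0.3818²/2)·2.6486) / 0.621361 = (0.191480 + 0.338188) / 0.621361 = 0.852433
d₂ = d₁ − σ√T = 0.852433 − 0.621361 = 0.231072
e^{−rT} = 0.864898
N(−d₁) = 0.196987,  N(−d₂) = 0.408630
price = K·e^{−rT}·N(−d₂) − S·N(−d₁) = 56.720869 − 38.286389 = 18.434480
[ABC call K=50.65]
σ√T = 0.543·√2.1796 = 0.801656
d₁ = (ln(S/K) + (r+σ²/2)T) / (σ√T) = (ln(41.35/50.65) + (0.0548+0.543²/2)·2.1796) / 0.801656 = (-0.202867 + 0.440769) / 0.801656 = 0.296763
d₂ = d₁ − σ√T = 0.296763 − 0.801656 = -0.504894
e^{−rT} = 0.887415
N(d₁) = 0.616676,  N(d₂) = 0.306817
price = S·N(d₁) − K·e^{−rT}·N(d₂) = 25.499559 − 13.790675 = 11.708885

price(WXY put K=160.49) = 18.434480
price(ABC call K=50.65) = 11.708885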